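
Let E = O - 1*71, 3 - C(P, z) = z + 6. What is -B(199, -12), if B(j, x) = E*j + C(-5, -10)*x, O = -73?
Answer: 28740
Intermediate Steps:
C(P, z) = -3 - z (C(P, z) = 3 - (z + 6) = 3 - (6 + z) = 3 + (-6 - z) = -3 - z)
E = -144 (E = -73 - 1*71 = -73 - 71 = -144)
B(j, x) = -144*j + 7*x (B(j, x) = -144*j + (-3 - 1*(-10))*x = -144*j + (-3 + 10)*x = -144*j + 7*x)
-B(199, -12) = -(-144*199 + 7*(-12)) = -(-28656 - 84) = -1*(-28740) = 28740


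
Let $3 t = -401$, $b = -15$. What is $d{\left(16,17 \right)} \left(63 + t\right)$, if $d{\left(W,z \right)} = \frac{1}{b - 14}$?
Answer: $\frac{212}{87} \approx 2.4368$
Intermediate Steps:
$d{\left(W,z \right)} = - \frac{1}{29}$ ($d{\left(W,z \right)} = \frac{1}{-15 - 14} = \frac{1}{-29} = - \frac{1}{29}$)
$t = - \frac{401}{3}$ ($t = \frac{1}{3} \left(-401\right) = - \frac{401}{3} \approx -133.67$)
$d{\left(16,17 \right)} \left(63 + t\right) = - \frac{63 - \frac{401}{3}}{29} = \left(- \frac{1}{29}\right) \left(- \frac{212}{3}\right) = \frac{212}{87}$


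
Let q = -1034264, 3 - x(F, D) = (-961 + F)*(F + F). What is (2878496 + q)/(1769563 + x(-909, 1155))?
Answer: -922116/815047 ≈ -1.1314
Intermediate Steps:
x(F, D) = 3 - 2*F*(-961 + F) (x(F, D) = 3 - (-961 + F)*(F + F) = 3 - (-961 + F)*2*F = 3 - 2*F*(-961 + F))
(2878496 + q)/(1769563 + x(-909, 1155)) = (2878496 - 1034264)/(1769563 + (3 - 2*(-909)**2 + 1922*(-909))) = 1844232/(1769563 + (3 - 2*826281 - 1747098)) = 1844232/(1769563 + (3 - 1652562 - 1747098)) = 1844232/(1769563 - 3399657) = 1844232/(-1630094) = 1844232*(-1/1630094) = -922116/815047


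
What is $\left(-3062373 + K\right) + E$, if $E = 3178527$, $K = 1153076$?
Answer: $1269230$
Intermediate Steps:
$\left(-3062373 + K\right) + E = \left(-3062373 + 1153076\right) + 3178527 = -1909297 + 3178527 = 1269230$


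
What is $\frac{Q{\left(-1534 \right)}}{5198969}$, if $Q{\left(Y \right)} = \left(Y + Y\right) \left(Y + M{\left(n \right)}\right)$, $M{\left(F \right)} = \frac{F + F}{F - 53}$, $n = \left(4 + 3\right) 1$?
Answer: $\frac{108266652}{119576287} \approx 0.90542$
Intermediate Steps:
$n = 7$ ($n = 7 \cdot 1 = 7$)
$M{\left(F \right)} = \frac{2 F}{-53 + F}$
$Q{\left(Y \right)} = 2 Y \left(- \frac{7}{23} + Y\right)$ ($Q{\left(Y \right)} = \left(Y + Y\right) \left(Y + 2 \cdot 7 \frac{1}{-53 + 7}\right) = 2 Y \left(Y + 2 \cdot 7 \frac{1}{-46}\right) = 2 Y \left(Y + 2 \cdot 7 \left(- \frac{1}{46}\right)\right) = 2 Y \left(Y - \frac{7}{23}\right) = 2 Y \left(- \frac{7}{23} + Y\right)$)
$\frac{Q{\left(-1534 \right)}}{5198969} = \frac{\frac{2}{23} \left(-1534\right) \left(-7 + 23 \left(-1534\right)\right)}{5198969} = \frac{2}{23} \left(-1534\right) \left(-7 - 35282\right) \frac{1}{5198969} = \frac{2}{23} \left(-1534\right) \left(-35289\right) \frac{1}{5198969} = \frac{108266652}{23} \cdot \frac{1}{5198969} = \frac{108266652}{119576287}$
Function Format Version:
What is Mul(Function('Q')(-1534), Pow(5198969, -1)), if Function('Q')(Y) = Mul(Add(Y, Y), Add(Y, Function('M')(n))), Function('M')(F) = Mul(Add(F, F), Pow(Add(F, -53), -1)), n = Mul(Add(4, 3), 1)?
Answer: Rational(108266652, 119576287) ≈ 0.90542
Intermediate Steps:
n = 7 (n = Mul(7, 1) = 7)
Function('M')(F) = Mul(2, F, Pow(Add(-53, F), -1)) (Function('M')(F) = Mul(Mul(2, F), Pow(Add(-53, F), -1)) = Mul(2, F, Pow(Add(-53, F), -1)))
Function('Q')(Y) = Mul(2, Y, Add(Rational(-7, 23), Y)) (Function('Q')(Y) = Mul(Add(Y, Y), Add(Y, Mul(2, 7, Pow(Add(-53, 7), -1)))) = Mul(Mul(2, Y), Add(Y, Mul(2, 7, Pow(-46, -1)))) = Mul(Mul(2, Y), Add(Y, Mul(2, 7, Rational(-1, 46)))) = Mul(Mul(2, Y), Add(Y, Rational(-7, 23))) = Mul(Mul(2, Y), Add(Rational(-7, 23), Y)) = Mul(2, Y, Add(Rational(-7, 23), Y)))
Mul(Function('Q')(-1534), Pow(5198969, -1)) = Mul(Mul(Rational(2, 23), -1534, Add(-7, Mul(23, -1534))), Pow(5198969, -1)) = Mul(Mul(Rational(2, 23), -1534, Add(-7, -35282)), Rational(1, 5198969)) = Mul(Mul(Rational(2, 23), -1534, -35289), Rational(1, 5198969)) = Mul(Rational(108266652, 23), Rational(1, 5198969)) = Rational(108266652, 119576287)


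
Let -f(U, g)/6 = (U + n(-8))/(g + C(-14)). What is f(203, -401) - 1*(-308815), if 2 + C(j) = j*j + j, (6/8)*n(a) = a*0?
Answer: 68249333/221 ≈ 3.0882e+5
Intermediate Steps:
n(a) = 0 (n(a) = 4*(a*0)/3 = (4/3)*0 = 0)
C(j) = -2 + j + j**2 (C(j) = -2 + (j*j + j) = -2 + (j**2 + j) = -2 + (j + j**2) = -2 + j + j**2)
f(U, g) = -6*U/(180 + g) (f(U, g) = -6*(U + 0)/(g + (-2 - 14 + (-14)**2)) = -6*U/(g + (-2 - 14 + 196)) = -6*U/(g + 180) = -6*U/(180 + g))
f(203, -401) - 1*(-308815) = -6*203/(180 - 401) - 1*(-308815) = -6*203/(-221) + 308815 = -6*203*(-1/221) + 308815 = 1218/221 + 308815 = 68249333/221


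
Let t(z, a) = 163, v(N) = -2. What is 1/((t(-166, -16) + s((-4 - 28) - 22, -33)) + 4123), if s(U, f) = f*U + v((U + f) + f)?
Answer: 1/6066 ≈ 0.00016485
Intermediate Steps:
s(U, f) = -2 + U*f (s(U, f) = f*U - 2 = U*f - 2 = -2 + U*f)
1/((t(-166, -16) + s((-4 - 28) - 22, -33)) + 4123) = 1/((163 + (-2 + ((-4 - 28) - 22)*(-33))) + 4123) = 1/((163 + (-2 + (-32 - 22)*(-33))) + 4123) = 1/((163 + (-2 - 54*(-33))) + 4123) = 1/((163 + (-2 + 1782)) + 4123) = 1/((163 + 1780) + 4123) = 1/(1943 + 4123) = 1/6066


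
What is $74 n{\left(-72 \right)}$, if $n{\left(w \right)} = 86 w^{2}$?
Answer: $32990976$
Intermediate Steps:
$74 n{\left(-72 \right)} = 74 \cdot 86 \left(-72\right)^{2} = 74 \cdot 86 \cdot 5184 = 74 \cdot 445824 = 32990976$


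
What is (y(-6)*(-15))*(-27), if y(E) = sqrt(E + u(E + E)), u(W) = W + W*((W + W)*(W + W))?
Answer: 1215*I*sqrt(770) ≈ 33715.0*I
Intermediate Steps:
u(W) = W + 4*W**3 (u(W) = W + W*((2*W)*(2*W)) = W + W*(4*W**2) = W + 4*W**3)
y(E) = sqrt(3*E + 32*E**3) (y(E) = sqrt(E + ((E + E) + 4*(E + E)**3)) = sqrt(E + (2*E + 4*(2*E)**3)) = sqrt(E + (2*E + 4*(8*E**3))) = sqrt(E + (2*E + 32*E**3)) = sqrt(3*E + 32*E**3))
(y(-6)*(-15))*(-27) = (sqrt(-6*(3 + 32*(-6)**2))*(-15))*(-27) = (sqrt(-6*(3 + 32*36))*(-15))*(-27) = (sqrt(-6*(3 + 1152))*(-15))*(-27) = (sqrt(-6*1155)*(-15))*(-27) = (sqrt(-6930)*(-15))*(-27) = ((3*I*sqrt(770))*(-15))*(-27) = -45*I*sqrt(770)*(-27) = 1215*I*sqrt(770)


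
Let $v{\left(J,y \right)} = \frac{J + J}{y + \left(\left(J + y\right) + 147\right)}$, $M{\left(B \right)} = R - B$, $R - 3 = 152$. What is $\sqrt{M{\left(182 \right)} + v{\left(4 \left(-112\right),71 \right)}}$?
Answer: $\frac{i \sqrt{540123}}{159} \approx 4.6222 i$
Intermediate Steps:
$R = 155$ ($R = 3 + 152 = 155$)
$M{\left(B \right)} = 155 - B$
$v{\left(J,y \right)} = \frac{2 J}{147 + J + 2 y}$ ($v{\left(J,y \right)} = \frac{2 J}{y + \left(147 + J + y\right)} = \frac{2 J}{147 + J + 2 y}$)
$\sqrt{M{\left(182 \right)} + v{\left(4 \left(-112\right),71 \right)}} = \sqrt{\left(155 - 182\right) + \frac{2 \cdot 4 \left(-112\right)}{147 + 4 \left(-112\right) + 2 \cdot 71}} = \sqrt{\left(155 - 182\right) + 2 \left(-448\right) \frac{1}{147 - 448 + 142}} = \sqrt{-27 + 2 \left(-448\right) \frac{1}{-159}} = \sqrt{-27 + 2 \left(-448\right) \left(- \frac{1}{159}\right)} = \sqrt{-27 + \frac{896}{159}} = \sqrt{- \frac{3397}{159}} = \frac{i \sqrt{540123}}{159}$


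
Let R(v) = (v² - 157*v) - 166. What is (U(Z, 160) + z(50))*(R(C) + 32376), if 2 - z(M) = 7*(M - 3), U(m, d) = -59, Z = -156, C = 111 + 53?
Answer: -12876188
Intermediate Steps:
C = 164
R(v) = -166 + v² - 157*v
z(M) = 23 - 7*M (z(M) = 2 - 7*(M - 3) = 2 - 7*(-3 + M) = 2 - (-21 + 7*M) = 2 + (21 - 7*M) = 23 - 7*M)
(U(Z, 160) + z(50))*(R(C) + 32376) = (-59 + (23 - 7*50))*((-166 + 164² - 157*164) + 32376) = (-59 + (23 - 350))*((-166 + 26896 - 25748) + 32376) = (-59 - 327)*(982 + 32376) = -386*33358 = -12876188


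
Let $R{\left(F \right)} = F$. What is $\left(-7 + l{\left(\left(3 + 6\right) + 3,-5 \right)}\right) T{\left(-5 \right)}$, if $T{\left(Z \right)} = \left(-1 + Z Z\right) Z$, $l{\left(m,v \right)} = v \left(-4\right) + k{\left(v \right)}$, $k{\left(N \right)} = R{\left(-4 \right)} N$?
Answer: $-3960$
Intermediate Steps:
$k{\left(N \right)} = - 4 N$
$l{\left(m,v \right)} = - 8 v$ ($l{\left(m,v \right)} = v \left(-4\right) - 4 v = - 4 v - 4 v = - 8 v$)
$T{\left(Z \right)} = Z \left(-1 + Z^{2}\right)$ ($T{\left(Z \right)} = \left(-1 + Z^{2}\right) Z = Z \left(-1 + Z^{2}\right)$)
$\left(-7 + l{\left(\left(3 + 6\right) + 3,-5 \right)}\right) T{\left(-5 \right)} = \left(-7 - -40\right) \left(\left(-5\right)^{3} - -5\right) = \left(-7 + 40\right) \left(-125 + 5\right) = 33 \left(-120\right) = -3960$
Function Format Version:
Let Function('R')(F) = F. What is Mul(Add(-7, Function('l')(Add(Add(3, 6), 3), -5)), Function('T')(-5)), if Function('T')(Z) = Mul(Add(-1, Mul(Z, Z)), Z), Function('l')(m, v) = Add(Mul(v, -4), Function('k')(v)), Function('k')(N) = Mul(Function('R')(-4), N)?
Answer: -3960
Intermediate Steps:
Function('k')(N) = Mul(-4, N)
Function('l')(m, v) = Mul(-8, v) (Function('l')(m, v) = Add(Mul(v, -4), Mul(-4, v)) = Add(Mul(-4, v), Mul(-4, v)) = Mul(-8, v))
Function('T')(Z) = Mul(Z, Add(-1, Pow(Z, 2))) (Function('T')(Z) = Mul(Add(-1, Pow(Z, 2)), Z) = Mul(Z, Add(-1, Pow(Z, 2))))
Mul(Add(-7, Function('l')(Add(Add(3, 6), 3), -5)), Function('T')(-5)) = Mul(Add(-7, Mul(-8, -5)), Add(Pow(-5, 3), Mul(-1, -5))) = Mul(Add(-7, 40), Add(-125, 5)) = Mul(33, -120) = -3960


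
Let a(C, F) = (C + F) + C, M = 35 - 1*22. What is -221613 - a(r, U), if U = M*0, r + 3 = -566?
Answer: -220475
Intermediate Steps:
M = 13 (M = 35 - 22 = 13)
r = -569 (r = -3 - 566 = -569)
U = 0 (U = 13*0 = 0)
a(C, F) = F + 2*C
-221613 - a(r, U) = -221613 - (0 + 2*(-569)) = -221613 - (0 - 1138) = -221613 - 1*(-1138) = -221613 + 1138 = -220475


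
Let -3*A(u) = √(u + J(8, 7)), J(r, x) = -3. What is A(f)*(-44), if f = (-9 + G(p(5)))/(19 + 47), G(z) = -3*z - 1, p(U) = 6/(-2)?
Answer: 2*I*√13134/9 ≈ 25.467*I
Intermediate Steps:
p(U) = -3 (p(U) = 6*(-½) = -3)
G(z) = -1 - 3*z
f = -1/66 (f = (-9 + (-1 - 3*(-3)))/(19 + 47) = (-9 + (-1 + 9))/66 = (-9 + 8)*(1/66) = -1*1/66 = -1/66 ≈ -0.015152)
A(u) = -√(-3 + u)/3 (A(u) = -√(u - 3)/3 = -√(-3 + u)/3)
A(f)*(-44) = -√(-3 - 1/66)/3*(-44) = -I*√13134/198*(-44) = 2*I*√13134/9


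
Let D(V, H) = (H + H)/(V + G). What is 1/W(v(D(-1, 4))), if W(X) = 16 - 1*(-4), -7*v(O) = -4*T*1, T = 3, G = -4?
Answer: 1/20 ≈ 0.050000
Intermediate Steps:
D(V, H) = 2*H/(-4 + V) (D(V, H) = (H + H)/(V - 4) = (2*H)/(-4 + V) = 2*H/(-4 + V))
v(O) = 12/7 (v(O) = -(-4*3)/7 = -(-12)/7 = -⅐*(-12) = 12/7)
W(X) = 20 (W(X) = 16 + 4 = 20)
1/W(v(D(-1, 4))) = 1/20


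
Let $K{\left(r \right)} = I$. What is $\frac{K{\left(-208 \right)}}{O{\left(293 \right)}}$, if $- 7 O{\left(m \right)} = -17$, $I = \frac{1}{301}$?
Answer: $\frac{1}{731} \approx 0.001368$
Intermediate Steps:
$I = \frac{1}{301} \approx 0.0033223$
$K{\left(r \right)} = \frac{1}{301}$
$O{\left(m \right)} = \frac{17}{7}$ ($O{\left(m \right)} = \left(- \frac{1}{7}\right) \left(-17\right) = \frac{17}{7}$)
$\frac{K{\left(-208 \right)}}{O{\left(293 \right)}} = \frac{1}{301 \cdot \frac{17}{7}} = \frac{1}{301} \cdot \frac{7}{17} = \frac{1}{731}$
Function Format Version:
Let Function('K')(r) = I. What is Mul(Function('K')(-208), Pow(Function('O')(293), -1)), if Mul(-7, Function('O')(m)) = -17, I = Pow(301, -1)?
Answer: Rational(1, 731) ≈ 0.0013680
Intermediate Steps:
I = Rational(1, 301) ≈ 0.0033223
Function('K')(r) = Rational(1, 301)
Function('O')(m) = Rational(17, 7) (Function('O')(m) = Mul(Rational(-1, 7), -17) = Rational(17, 7))
Mul(Function('K')(-208), Pow(Function('O')(293), -1)) = Mul(Rational(1, 301), Pow(Rational(17, 7), -1)) = Mul(Rational(1, 301), Rational(7, 17)) = Rational(1, 731)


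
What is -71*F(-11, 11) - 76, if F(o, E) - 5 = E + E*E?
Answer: -9803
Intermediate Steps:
F(o, E) = 5 + E + E² (F(o, E) = 5 + (E + E*E) = 5 + (E + E²) = 5 + E + E²)
-71*F(-11, 11) - 76 = -71*(5 + 11 + 11²) - 76 = -71*(5 + 11 + 121) - 76 = -71*137 - 76 = -9727 - 76 = -9803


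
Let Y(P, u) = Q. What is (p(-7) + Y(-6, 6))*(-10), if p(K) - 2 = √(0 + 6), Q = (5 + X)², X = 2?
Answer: -510 - 10*√6 ≈ -534.50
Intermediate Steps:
Q = 49 (Q = (5 + 2)² = 7² = 49)
Y(P, u) = 49
p(K) = 2 + √6 (p(K) = 2 + √(0 + 6) = 2 + √6)
(p(-7) + Y(-6, 6))*(-10) = ((2 + √6) + 49)*(-10) = (51 + √6)*(-10) = -510 - 10*√6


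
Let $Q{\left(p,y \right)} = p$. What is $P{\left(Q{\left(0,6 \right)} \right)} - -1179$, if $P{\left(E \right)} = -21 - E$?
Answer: $1158$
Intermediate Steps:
$P{\left(Q{\left(0,6 \right)} \right)} - -1179 = \left(-21 - 0\right) - -1179 = \left(-21 + 0\right) + 1179 = -21 + 1179 = 1158$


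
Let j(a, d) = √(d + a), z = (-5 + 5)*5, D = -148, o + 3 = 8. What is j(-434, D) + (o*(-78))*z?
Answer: I*√582 ≈ 24.125*I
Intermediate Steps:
o = 5 (o = -3 + 8 = 5)
z = 0 (z = 0*5 = 0)
j(a, d) = √(a + d)
j(-434, D) + (o*(-78))*z = √(-434 - 148) + (5*(-78))*0 = √(-582) - 390*0 = I*√582 + 0 = I*√582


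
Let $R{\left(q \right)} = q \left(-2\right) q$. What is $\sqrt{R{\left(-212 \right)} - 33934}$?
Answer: $3 i \sqrt{13758} \approx 351.88 i$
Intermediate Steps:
$R{\left(q \right)} = - 2 q^{2}$ ($R{\left(q \right)} = - 2 q q = - 2 q^{2}$)
$\sqrt{R{\left(-212 \right)} - 33934} = \sqrt{- 2 \left(-212\right)^{2} - 33934} = \sqrt{\left(-2\right) 44944 - 33934} = \sqrt{-89888 - 33934} = \sqrt{-123822} = 3 i \sqrt{13758}$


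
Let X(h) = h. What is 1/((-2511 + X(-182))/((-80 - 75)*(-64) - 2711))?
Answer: -7209/2693 ≈ -2.6769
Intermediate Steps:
1/((-2511 + X(-182))/((-80 - 75)*(-64) - 2711)) = 1/((-2511 - 182)/((-80 - 75)*(-64) - 2711)) = 1/(-2693/(-155*(-64) - 2711)) = 1/(-2693/(9920 - 2711)) = 1/(-2693/7209) = -7209/2693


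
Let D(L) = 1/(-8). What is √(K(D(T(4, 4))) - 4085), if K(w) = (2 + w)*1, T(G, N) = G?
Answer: I*√65330/4 ≈ 63.899*I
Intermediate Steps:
D(L) = -⅛
K(w) = 2 + w
√(K(D(T(4, 4))) - 4085) = √((2 - ⅛) - 4085) = √(15/8 - 4085) = √(-32665/8) = I*√65330/4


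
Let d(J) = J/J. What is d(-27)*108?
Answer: 108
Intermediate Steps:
d(J) = 1
d(-27)*108 = 1*108 = 108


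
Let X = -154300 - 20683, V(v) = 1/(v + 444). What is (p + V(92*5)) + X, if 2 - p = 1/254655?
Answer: -40282046791969/230208120 ≈ -1.7498e+5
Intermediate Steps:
V(v) = 1/(444 + v)
X = -174983
p = 509309/254655 (p = 2 - 1/254655 = 509309/254655 ≈ 2.0000)
(p + V(92*5)) + X = (509309/254655 + 1/(444 + 92*5)) - 174983 = (509309/254655 + 1/(444 + 460)) - 174983 = (509309/254655 + 1/904) - 174983 = 460669991/230208120 - 174983 = -40282046791969/230208120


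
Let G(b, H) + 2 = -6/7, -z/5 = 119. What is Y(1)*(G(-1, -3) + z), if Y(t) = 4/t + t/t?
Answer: -20925/7 ≈ -2989.3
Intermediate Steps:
z = -595 (z = -5*119 = -595)
G(b, H) = -20/7 (G(b, H) = -2 - 6/7 = -20/7)
Y(t) = 1 + 4/t (Y(t) = 4/t + 1 = 1 + 4/t)
Y(1)*(G(-1, -3) + z) = ((4 + 1)/1)*(-20/7 - 595) = (1*5)*(-4185/7) = 5*(-4185/7) = -20925/7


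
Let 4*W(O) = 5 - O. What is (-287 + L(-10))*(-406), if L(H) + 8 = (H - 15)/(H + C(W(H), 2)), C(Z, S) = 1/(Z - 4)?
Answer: 119045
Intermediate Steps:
W(O) = 5/4 - O/4 (W(O) = (5 - O)/4 = 5/4 - O/4)
C(Z, S) = 1/(-4 + Z)
L(H) = -8 + (-15 + H)/(H + 1/(-11/4 - H/4)) (L(H) = -8 + (H - 15)/(H + 1/(-4 + (5/4 - H/4))) = -8 + (-15 + H)/(H + 1/(-11/4 - H/4)))
(-287 + L(-10))*(-406) = (-287 + (32 - (11 - 10)*(15 + 7*(-10)))/(-4 - 10*(11 - 10)))*(-406) = (-287 + (32 - 1*1*(15 - 70))/(-4 - 10*1))*(-406) = (-287 + (32 - 1*1*(-55))/(-4 - 10))*(-406) = (-287 + (32 + 55)/(-14))*(-406) = (-287 - 1/14*87)*(-406) = (-287 - 87/14)*(-406) = -4105/14*(-406) = 119045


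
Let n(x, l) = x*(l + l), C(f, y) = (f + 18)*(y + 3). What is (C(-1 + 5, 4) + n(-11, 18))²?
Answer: 58564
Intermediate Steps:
C(f, y) = (3 + y)*(18 + f) (C(f, y) = (18 + f)*(3 + y) = (3 + y)*(18 + f))
n(x, l) = 2*l*x (n(x, l) = x*(2*l) = 2*l*x)
(C(-1 + 5, 4) + n(-11, 18))² = ((54 + 3*(-1 + 5) + 18*4 + (-1 + 5)*4) + 2*18*(-11))² = ((54 + 3*4 + 72 + 4*4) - 396)² = ((54 + 12 + 72 + 16) - 396)² = (154 - 396)² = (-242)² = 58564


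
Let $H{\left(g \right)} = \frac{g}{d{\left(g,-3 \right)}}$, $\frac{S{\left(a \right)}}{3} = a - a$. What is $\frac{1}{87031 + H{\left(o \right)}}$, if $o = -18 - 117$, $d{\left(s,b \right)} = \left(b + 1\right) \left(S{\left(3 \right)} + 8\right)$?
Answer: $\frac{16}{1392631} \approx 1.1489 \cdot 10^{-5}$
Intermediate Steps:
$S{\left(a \right)} = 0$ ($S{\left(a \right)} = 3 \left(a - a\right) = 3 \cdot 0 = 0$)
$d{\left(s,b \right)} = 8 + 8 b$ ($d{\left(s,b \right)} = \left(b + 1\right) \left(0 + 8\right) = \left(1 + b\right) 8 = 8 + 8 b$)
$o = -135$ ($o = -18 - 117 = -135$)
$H{\left(g \right)} = - \frac{g}{16}$ ($H{\left(g \right)} = \frac{g}{8 + 8 \left(-3\right)} = \frac{g}{8 - 24} = \frac{g}{-16} = g \left(- \frac{1}{16}\right) = - \frac{g}{16}$)
$\frac{1}{87031 + H{\left(o \right)}} = \frac{1}{87031 - - \frac{135}{16}} = \frac{1}{87031 + \frac{135}{16}} = \frac{1}{\frac{1392631}{16}} = \frac{16}{1392631}$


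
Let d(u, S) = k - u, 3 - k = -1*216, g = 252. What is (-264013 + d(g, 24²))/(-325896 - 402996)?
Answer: 132023/364446 ≈ 0.36226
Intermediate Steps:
k = 219 (k = 3 - (-1)*216 = 3 - 1*(-216) = 3 + 216 = 219)
d(u, S) = 219 - u
(-264013 + d(g, 24²))/(-325896 - 402996) = (-264013 + (219 - 1*252))/(-325896 - 402996) = (-264013 + (219 - 252))/(-728892) = (-264013 - 33)*(-1/728892) = -264046*(-1/728892) = 132023/364446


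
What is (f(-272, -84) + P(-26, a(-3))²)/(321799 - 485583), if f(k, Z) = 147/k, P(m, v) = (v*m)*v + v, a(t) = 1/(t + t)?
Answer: -5501/3608489088 ≈ -1.5245e-6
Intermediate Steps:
a(t) = 1/(2*t)
P(m, v) = v + m*v² (P(m, v) = (m*v)*v + v = m*v² + v = v + m*v²)
(f(-272, -84) + P(-26, a(-3))²)/(321799 - 485583) = (147/(-272) + (((½)/(-3))*(1 - 13/(-3)))²)/(321799 - 485583) = (147*(-1/272) + (((½)*(-⅓))*(1 - 13*(-1)/3))²)/(-163784) = (-147/272 + (-(1 - 26*(-⅙))/6)²)*(-1/163784) = (-147/272 + (-(1 + 13/3)/6)²)*(-1/163784) = (-147/272 + (-⅙*16/3)²)*(-1/163784) = (-147/272 + (-8/9)²)*(-1/163784) = (-147/272 + 64/81)*(-1/163784) = (5501/22032)*(-1/163784) = -5501/3608489088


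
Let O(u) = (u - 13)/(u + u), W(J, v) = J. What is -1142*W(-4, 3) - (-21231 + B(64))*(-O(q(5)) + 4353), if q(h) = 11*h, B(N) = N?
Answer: 5067504038/55 ≈ 9.2136e+7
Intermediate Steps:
O(u) = (-13 + u)/(2*u) (O(u) = (-13 + u)/((2*u)) = (-13 + u)*(1/(2*u)) = (-13 + u)/(2*u))
-1142*W(-4, 3) - (-21231 + B(64))*(-O(q(5)) + 4353) = -1142*(-4) - (-21231 + 64)*(-(-13 + 11*5)/(2*(11*5)) + 4353) = 4568 - (-21167)*(-(-13 + 55)/(2*55) + 4353) = 4568 - (-21167)*(-42/(2*55) + 4353) = 4568 - (-21167)*(-1*21/55 + 4353) = 4568 - (-21167)*(-21/55 + 4353) = 4568 - (-21167)*239394/55 = 4568 - 1*(-5067252798/55) = 4568 + 5067252798/55 = 5067504038/55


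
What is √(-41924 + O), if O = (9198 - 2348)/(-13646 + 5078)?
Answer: I*√21373095079/714 ≈ 204.76*I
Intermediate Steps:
O = -3425/4284 (O = 6850/(-8568) = 6850*(-1/8568) = -3425/4284 ≈ -0.79949)
√(-41924 + O) = √(-41924 - 3425/4284) = √(-179605841/4284) = I*√21373095079/714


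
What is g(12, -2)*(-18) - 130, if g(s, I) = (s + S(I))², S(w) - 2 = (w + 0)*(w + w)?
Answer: -8842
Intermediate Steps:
S(w) = 2 + 2*w² (S(w) = 2 + (w + 0)*(w + w) = 2 + w*(2*w) = 2 + 2*w²)
g(s, I) = (2 + s + 2*I²)² (g(s, I) = (s + (2 + 2*I²))² = (2 + s + 2*I²)²)
g(12, -2)*(-18) - 130 = (2 + 12 + 2*(-2)²)²*(-18) - 130 = (2 + 12 + 2*4)²*(-18) - 130 = (2 + 12 + 8)²*(-18) - 130 = 22²*(-18) - 130 = 484*(-18) - 130 = -8712 - 130 = -8842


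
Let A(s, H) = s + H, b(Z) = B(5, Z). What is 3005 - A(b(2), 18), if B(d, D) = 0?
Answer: 2987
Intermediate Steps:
b(Z) = 0
A(s, H) = H + s
3005 - A(b(2), 18) = 3005 - (18 + 0) = 3005 - 1*18 = 3005 - 18 = 2987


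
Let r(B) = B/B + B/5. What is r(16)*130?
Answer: 546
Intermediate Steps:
r(B) = 1 + B/5 (r(B) = 1 + B*(⅕) = 1 + B/5)
r(16)*130 = (1 + (⅕)*16)*130 = (1 + 16/5)*130 = (21/5)*130 = 546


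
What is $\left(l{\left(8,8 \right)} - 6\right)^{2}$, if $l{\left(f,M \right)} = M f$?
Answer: $3364$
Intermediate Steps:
$\left(l{\left(8,8 \right)} - 6\right)^{2} = \left(8 \cdot 8 - 6\right)^{2} = \left(64 - 6\right)^{2} = 58^{2} = 3364$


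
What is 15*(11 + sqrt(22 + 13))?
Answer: 165 + 15*sqrt(35) ≈ 253.74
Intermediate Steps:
15*(11 + sqrt(22 + 13)) = 15*(11 + sqrt(35)) = 165 + 15*sqrt(35)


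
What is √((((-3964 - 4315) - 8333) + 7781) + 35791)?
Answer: 4*√1685 ≈ 164.20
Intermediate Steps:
√((((-3964 - 4315) - 8333) + 7781) + 35791) = √(((-8279 - 8333) + 7781) + 35791) = √((-16612 + 7781) + 35791) = √(-8831 + 35791) = √26960 = 4*√1685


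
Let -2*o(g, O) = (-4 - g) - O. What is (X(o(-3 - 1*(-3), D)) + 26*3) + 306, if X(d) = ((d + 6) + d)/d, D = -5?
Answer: 374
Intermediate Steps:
o(g, O) = 2 + O/2 + g/2 (o(g, O) = -((-4 - g) - O)/2 = -(-4 - O - g)/2 = 2 + O/2 + g/2)
X(d) = (6 + 2*d)/d (X(d) = ((6 + d) + d)/d = (6 + 2*d)/d)
(X(o(-3 - 1*(-3), D)) + 26*3) + 306 = ((2 + 6/(2 + (½)*(-5) + (-3 - 1*(-3))/2)) + 26*3) + 306 = ((2 + 6/(2 - 5/2 + (-3 + 3)/2)) + 78) + 306 = ((2 + 6/(2 - 5/2 + (½)*0)) + 78) + 306 = ((2 + 6/(2 - 5/2 + 0)) + 78) + 306 = ((2 + 6/(-½)) + 78) + 306 = ((2 + 6*(-2)) + 78) + 306 = ((2 - 12) + 78) + 306 = (-10 + 78) + 306 = 68 + 306 = 374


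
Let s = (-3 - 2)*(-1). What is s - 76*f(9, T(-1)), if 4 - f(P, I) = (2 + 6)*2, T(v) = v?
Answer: 917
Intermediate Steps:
f(P, I) = -12 (f(P, I) = 4 - (2 + 6)*2 = 4 - 8*2 = 4 - 1*16 = 4 - 16 = -12)
s = 5 (s = -5*(-1) = 5)
s - 76*f(9, T(-1)) = 5 - 76*(-12) = 5 + 912 = 917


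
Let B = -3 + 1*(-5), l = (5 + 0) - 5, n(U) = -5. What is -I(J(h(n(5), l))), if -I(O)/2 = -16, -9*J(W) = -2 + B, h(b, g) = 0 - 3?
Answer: -32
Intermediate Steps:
l = 0 (l = 5 - 5 = 0)
B = -8 (B = -3 - 5 = -8)
h(b, g) = -3
J(W) = 10/9 (J(W) = -(-2 - 8)/9 = -1/9*(-10) = 10/9)
I(O) = 32 (I(O) = -2*(-16) = 32)
-I(J(h(n(5), l))) = -1*32 = -32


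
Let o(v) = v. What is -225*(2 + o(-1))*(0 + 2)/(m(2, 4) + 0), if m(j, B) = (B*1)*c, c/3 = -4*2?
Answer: 75/16 ≈ 4.6875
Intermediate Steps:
c = -24 (c = 3*(-4*2) = 3*(-8) = -24)
m(j, B) = -24*B (m(j, B) = (B*1)*(-24) = B*(-24) = -24*B)
-225*(2 + o(-1))*(0 + 2)/(m(2, 4) + 0) = -225*(2 - 1)*(0 + 2)/(-24*4 + 0) = -225*2/(-96 + 0) = -225*2/(-96) = -225*2*(-1/96) = -225*(-1)/48 = -225*(-1/48) = 75/16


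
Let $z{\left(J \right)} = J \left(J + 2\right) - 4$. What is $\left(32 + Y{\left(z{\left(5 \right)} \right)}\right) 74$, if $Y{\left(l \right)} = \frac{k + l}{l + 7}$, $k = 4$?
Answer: $\frac{46287}{19} \approx 2436.2$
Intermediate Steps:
$z{\left(J \right)} = -4 + J \left(2 + J\right)$ ($z{\left(J \right)} = J \left(2 + J\right) - 4 = -4 + J \left(2 + J\right)$)
$Y{\left(l \right)} = \frac{4 + l}{7 + l}$ ($Y{\left(l \right)} = \frac{4 + l}{l + 7} = \frac{4 + l}{7 + l}$)
$\left(32 + Y{\left(z{\left(5 \right)} \right)}\right) 74 = \left(32 + \frac{4 + \left(-4 + 5^{2} + 2 \cdot 5\right)}{7 + \left(-4 + 5^{2} + 2 \cdot 5\right)}\right) 74 = \left(32 + \frac{4 + \left(-4 + 25 + 10\right)}{7 + \left(-4 + 25 + 10\right)}\right) 74 = \left(32 + \frac{4 + 31}{7 + 31}\right) 74 = \left(32 + \frac{1}{38} \cdot 35\right) 74 = \left(32 + \frac{35}{38}\right) 74 = \frac{1251}{38} \cdot 74 = \frac{46287}{19}$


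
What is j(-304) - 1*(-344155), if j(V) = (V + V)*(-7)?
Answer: 348411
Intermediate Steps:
j(V) = -14*V (j(V) = (2*V)*(-7) = -14*V)
j(-304) - 1*(-344155) = -14*(-304) - 1*(-344155) = 4256 + 344155 = 348411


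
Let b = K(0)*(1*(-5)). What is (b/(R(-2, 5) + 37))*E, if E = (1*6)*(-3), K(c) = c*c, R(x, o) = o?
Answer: 0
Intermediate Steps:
K(c) = c**2
E = -18 (E = 6*(-3) = -18)
b = 0 (b = 0**2*(1*(-5)) = 0*(-5) = 0)
(b/(R(-2, 5) + 37))*E = (0/(5 + 37))*(-18) = (0/42)*(-18) = ((1/42)*0)*(-18) = 0*(-18) = 0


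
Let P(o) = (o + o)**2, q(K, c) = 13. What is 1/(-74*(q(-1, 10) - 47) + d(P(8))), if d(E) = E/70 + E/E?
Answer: 35/88223 ≈ 0.00039672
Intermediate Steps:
P(o) = 4*o**2 (P(o) = (2*o)**2 = 4*o**2)
d(E) = 1 + E/70 (d(E) = E*(1/70) + 1 = E/70 + 1 = 1 + E/70)
1/(-74*(q(-1, 10) - 47) + d(P(8))) = 1/(-74*(13 - 47) + (1 + (4*8**2)/70)) = 1/(-74*(-34) + (1 + (4*64)/70)) = 1/(2516 + (1 + (1/70)*256)) = 1/(2516 + (1 + 128/35)) = 1/(2516 + 163/35) = 1/(88223/35) = 35/88223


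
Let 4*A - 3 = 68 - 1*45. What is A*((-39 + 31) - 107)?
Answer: -1495/2 ≈ -747.50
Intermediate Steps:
A = 13/2 (A = ¾ + (68 - 1*45)/4 = ¾ + (68 - 45)/4 = ¾ + (¼)*23 = ¾ + 23/4 = 13/2 ≈ 6.5000)
A*((-39 + 31) - 107) = 13*((-39 + 31) - 107)/2 = 13*(-8 - 107)/2 = (13/2)*(-115) = -1495/2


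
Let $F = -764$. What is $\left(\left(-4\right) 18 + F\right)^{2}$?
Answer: $698896$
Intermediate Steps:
$\left(\left(-4\right) 18 + F\right)^{2} = \left(\left(-4\right) 18 - 764\right)^{2} = \left(-72 - 764\right)^{2} = \left(-836\right)^{2} = 698896$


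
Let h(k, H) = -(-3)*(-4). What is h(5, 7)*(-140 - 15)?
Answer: 1860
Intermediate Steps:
h(k, H) = -12 (h(k, H) = -1*12 = -12)
h(5, 7)*(-140 - 15) = -12*(-140 - 15) = -12*(-155) = 1860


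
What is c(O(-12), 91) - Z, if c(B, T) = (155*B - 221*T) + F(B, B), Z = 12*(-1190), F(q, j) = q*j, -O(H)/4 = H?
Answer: 3913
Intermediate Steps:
O(H) = -4*H
F(q, j) = j*q
Z = -14280
c(B, T) = B**2 - 221*T + 155*B (c(B, T) = (155*B - 221*T) + B*B = (-221*T + 155*B) + B**2 = B**2 - 221*T + 155*B)
c(O(-12), 91) - Z = ((-4*(-12))**2 - 221*91 + 155*(-4*(-12))) - 1*(-14280) = (48**2 - 20111 + 155*48) + 14280 = (2304 - 20111 + 7440) + 14280 = -10367 + 14280 = 3913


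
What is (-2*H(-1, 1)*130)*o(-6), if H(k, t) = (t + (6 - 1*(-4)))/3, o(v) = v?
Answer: 5720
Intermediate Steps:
H(k, t) = 10/3 + t/3 (H(k, t) = (t + (6 + 4))*(⅓) = (t + 10)*(⅓) = (10 + t)*(⅓) = 10/3 + t/3)
(-2*H(-1, 1)*130)*o(-6) = (-2*(10/3 + (⅓)*1)*130)*(-6) = (-2*(10/3 + ⅓)*130)*(-6) = (-2*11/3*130)*(-6) = -22/3*130*(-6) = -2860/3*(-6) = 5720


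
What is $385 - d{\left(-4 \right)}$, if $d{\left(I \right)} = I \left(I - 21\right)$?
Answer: $285$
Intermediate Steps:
$d{\left(I \right)} = I \left(-21 + I\right)$
$385 - d{\left(-4 \right)} = 385 - - 4 \left(-21 - 4\right) = 385 - \left(-4\right) \left(-25\right) = 385 - 100 = 285$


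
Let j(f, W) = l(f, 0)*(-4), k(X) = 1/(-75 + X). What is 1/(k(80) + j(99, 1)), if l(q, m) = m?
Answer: 5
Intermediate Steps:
j(f, W) = 0 (j(f, W) = 0*(-4) = 0)
1/(k(80) + j(99, 1)) = 1/(1/(-75 + 80) + 0) = 1/(1/5 + 0) = 1/(1/5) = 5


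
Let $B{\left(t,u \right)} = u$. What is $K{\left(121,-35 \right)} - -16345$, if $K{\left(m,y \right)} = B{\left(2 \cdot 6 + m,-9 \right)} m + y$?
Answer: $15221$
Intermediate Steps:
$K{\left(m,y \right)} = y - 9 m$ ($K{\left(m,y \right)} = - 9 m + y = y - 9 m$)
$K{\left(121,-35 \right)} - -16345 = \left(-35 - 1089\right) - -16345 = \left(-35 - 1089\right) + 16345 = -1124 + 16345 = 15221$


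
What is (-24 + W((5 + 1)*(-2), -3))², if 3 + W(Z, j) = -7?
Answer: 1156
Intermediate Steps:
W(Z, j) = -10 (W(Z, j) = -3 - 7 = -10)
(-24 + W((5 + 1)*(-2), -3))² = (-24 - 10)² = (-34)² = 1156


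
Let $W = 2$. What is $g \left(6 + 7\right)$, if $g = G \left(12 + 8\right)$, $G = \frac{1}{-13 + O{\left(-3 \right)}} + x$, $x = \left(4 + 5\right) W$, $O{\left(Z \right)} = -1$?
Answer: $\frac{32630}{7} \approx 4661.4$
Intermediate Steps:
$x = 18$ ($x = \left(4 + 5\right) 2 = 9 \cdot 2 = 18$)
$G = \frac{251}{14}$ ($G = \frac{1}{-13 - 1} + 18 = \frac{1}{-14} + 18 = - \frac{1}{14} + 18 = \frac{251}{14} \approx 17.929$)
$g = \frac{2510}{7}$ ($g = \frac{251 \left(12 + 8\right)}{14} = \frac{251}{14} \cdot 20 = \frac{2510}{7} \approx 358.57$)
$g \left(6 + 7\right) = \frac{2510 \left(6 + 7\right)}{7} = \frac{2510}{7} \cdot 13 = \frac{32630}{7}$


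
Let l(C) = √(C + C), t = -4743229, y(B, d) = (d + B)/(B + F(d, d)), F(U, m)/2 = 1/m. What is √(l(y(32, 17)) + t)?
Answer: √(-7214451309 + 39*√4641)/39 ≈ 2177.9*I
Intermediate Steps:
F(U, m) = 2/m
y(B, d) = (B + d)/(B + 2/d) (y(B, d) = (d + B)/(B + 2/d) = (B + d)/(B + 2/d))
l(C) = √2*√C (l(C) = √(2*C) = √2*√C)
√(l(y(32, 17)) + t) = √(√2*√(17*(32 + 17)/(2 + 32*17)) - 4743229) = √(√2*√(17*49/(2 + 544)) - 4743229) = √(√2*√(17*49/546) - 4743229) = √(√2*√(17*(1/546)*49) - 4743229) = √(√2*√(119/78) - 4743229) = √(√2*(√9282/78) - 4743229) = √(√4641/39 - 4743229) = √(-4743229 + √4641/39)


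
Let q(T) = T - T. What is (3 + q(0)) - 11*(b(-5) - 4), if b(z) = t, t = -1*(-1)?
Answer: 36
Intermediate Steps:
q(T) = 0
t = 1
b(z) = 1
(3 + q(0)) - 11*(b(-5) - 4) = (3 + 0) - 11*(1 - 4) = 3 - 11*(-3) = 3 + 33 = 36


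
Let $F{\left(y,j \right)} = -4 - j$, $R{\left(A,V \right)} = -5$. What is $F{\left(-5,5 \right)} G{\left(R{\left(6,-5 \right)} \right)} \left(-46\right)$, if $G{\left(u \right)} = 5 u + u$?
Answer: $-12420$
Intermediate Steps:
$G{\left(u \right)} = 6 u$
$F{\left(-5,5 \right)} G{\left(R{\left(6,-5 \right)} \right)} \left(-46\right) = \left(-4 - 5\right) 6 \left(-5\right) \left(-46\right) = \left(-4 - 5\right) \left(-30\right) \left(-46\right) = \left(-9\right) \left(-30\right) \left(-46\right) = 270 \left(-46\right) = -12420$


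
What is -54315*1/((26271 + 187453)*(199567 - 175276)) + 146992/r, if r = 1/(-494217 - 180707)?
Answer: -3366323335676935779/33931828 ≈ -9.9208e+10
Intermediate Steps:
r = -1/674924 (r = 1/(-674924) = -1/674924 ≈ -1.4816e-6)
-54315*1/((26271 + 187453)*(199567 - 175276)) + 146992/r = -54315*1/((26271 + 187453)*(199567 - 175276)) + 146992/(-1/674924) = -54315/(213724*24291) + 146992*(-674924) = -54315/5191569684 - 99208428608 = -54315*1/5191569684 - 99208428608 = -355/33931828 - 99208428608 = -3366323335676935779/33931828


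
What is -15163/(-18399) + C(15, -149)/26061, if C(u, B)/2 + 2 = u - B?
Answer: 133708073/159832113 ≈ 0.83655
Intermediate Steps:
C(u, B) = -4 - 2*B + 2*u (C(u, B) = -4 + 2*(u - B) = -4 + (-2*B + 2*u) = -4 - 2*B + 2*u)
-15163/(-18399) + C(15, -149)/26061 = -15163/(-18399) + (-4 - 2*(-149) + 2*15)/26061 = -15163*(-1/18399) + (-4 + 298 + 30)*(1/26061) = 15163/18399 + 324*(1/26061) = 15163/18399 + 108/8687 = 133708073/159832113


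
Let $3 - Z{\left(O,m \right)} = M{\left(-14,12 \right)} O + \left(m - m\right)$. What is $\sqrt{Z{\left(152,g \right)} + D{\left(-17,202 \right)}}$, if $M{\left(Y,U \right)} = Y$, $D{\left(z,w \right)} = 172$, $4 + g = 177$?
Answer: $7 \sqrt{47} \approx 47.99$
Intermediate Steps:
$g = 173$ ($g = -4 + 177 = 173$)
$Z{\left(O,m \right)} = 3 + 14 O$ ($Z{\left(O,m \right)} = 3 - \left(- 14 O + \left(m - m\right)\right) = 3 - \left(- 14 O + 0\right) = 3 - - 14 O = 3 + 14 O$)
$\sqrt{Z{\left(152,g \right)} + D{\left(-17,202 \right)}} = \sqrt{\left(3 + 14 \cdot 152\right) + 172} = \sqrt{\left(3 + 2128\right) + 172} = \sqrt{2131 + 172} = \sqrt{2303} = 7 \sqrt{47}$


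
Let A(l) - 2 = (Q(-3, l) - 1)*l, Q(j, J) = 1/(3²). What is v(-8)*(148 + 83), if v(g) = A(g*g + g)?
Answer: -33110/3 ≈ -11037.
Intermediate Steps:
Q(j, J) = ⅑ (Q(j, J) = 1/9 = ⅑)
A(l) = 2 - 8*l/9 (A(l) = 2 + (⅑ - 1)*l = 2 - 8*l/9)
v(g) = 2 - 8*g/9 - 8*g²/9 (v(g) = 2 - 8*(g*g + g)/9 = 2 - 8*(g² + g)/9 = 2 - 8*(g + g²)/9 = 2 + (-8*g/9 - 8*g²/9) = 2 - 8*g/9 - 8*g²/9)
v(-8)*(148 + 83) = (2 - 8/9*(-8)*(1 - 8))*(148 + 83) = (2 - 8/9*(-8)*(-7))*231 = (2 - 448/9)*231 = -430/9*231 = -33110/3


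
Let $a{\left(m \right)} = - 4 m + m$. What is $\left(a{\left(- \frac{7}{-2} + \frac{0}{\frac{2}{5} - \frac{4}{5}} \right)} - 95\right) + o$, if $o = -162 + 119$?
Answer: $- \frac{297}{2} \approx -148.5$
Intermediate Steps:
$o = -43$
$a{\left(m \right)} = - 3 m$
$\left(a{\left(- \frac{7}{-2} + \frac{0}{\frac{2}{5} - \frac{4}{5}} \right)} - 95\right) + o = \left(- 3 \left(- \frac{7}{-2} + \frac{0}{\frac{2}{5} - \frac{4}{5}}\right) - 95\right) - 43 = \left(- 3 \left(\left(-7\right) \left(- \frac{1}{2}\right) + \frac{0}{2 \cdot \frac{1}{5} - \frac{4}{5}}\right) - 95\right) - 43 = \left(- 3 \left(\frac{7}{2} + \frac{0}{\frac{2}{5} - \frac{4}{5}}\right) - 95\right) - 43 = \left(- 3 \left(\frac{7}{2} + \frac{0}{- \frac{2}{5}}\right) - 95\right) - 43 = \left(- 3 \left(\frac{7}{2} + 0 \left(- \frac{5}{2}\right)\right) - 95\right) - 43 = \left(- 3 \left(\frac{7}{2} + 0\right) - 95\right) - 43 = \left(\left(-3\right) \frac{7}{2} - 95\right) - 43 = \left(- \frac{21}{2} - 95\right) - 43 = - \frac{211}{2} - 43 = - \frac{297}{2}$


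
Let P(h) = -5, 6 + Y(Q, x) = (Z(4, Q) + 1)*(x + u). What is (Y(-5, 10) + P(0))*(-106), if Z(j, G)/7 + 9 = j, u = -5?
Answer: 19186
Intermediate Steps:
Z(j, G) = -63 + 7*j
Y(Q, x) = 164 - 34*x (Y(Q, x) = -6 + ((-63 + 7*4) + 1)*(x - 5) = -6 + ((-63 + 28) + 1)*(-5 + x) = -6 + (-35 + 1)*(-5 + x) = -6 - 34*(-5 + x) = -6 + (170 - 34*x) = 164 - 34*x)
(Y(-5, 10) + P(0))*(-106) = ((164 - 34*10) - 5)*(-106) = ((164 - 340) - 5)*(-106) = (-176 - 5)*(-106) = -181*(-106) = 19186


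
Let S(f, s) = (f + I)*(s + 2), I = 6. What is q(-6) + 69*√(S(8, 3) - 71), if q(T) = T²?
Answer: 36 + 69*I ≈ 36.0 + 69.0*I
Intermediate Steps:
S(f, s) = (2 + s)*(6 + f) (S(f, s) = (f + 6)*(s + 2) = (6 + f)*(2 + s) = (2 + s)*(6 + f))
q(-6) + 69*√(S(8, 3) - 71) = (-6)² + 69*√((12 + 2*8 + 6*3 + 8*3) - 71) = 36 + 69*√((12 + 16 + 18 + 24) - 71) = 36 + 69*√(70 - 71) = 36 + 69*√(-1) = 36 + 69*I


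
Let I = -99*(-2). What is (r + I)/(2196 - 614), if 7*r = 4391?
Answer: 5777/11074 ≈ 0.52167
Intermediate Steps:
r = 4391/7 (r = (⅐)*4391 = 4391/7 ≈ 627.29)
I = 198
(r + I)/(2196 - 614) = (4391/7 + 198)/(2196 - 614) = (5777/7)/1582 = (5777/7)*(1/1582) = 5777/11074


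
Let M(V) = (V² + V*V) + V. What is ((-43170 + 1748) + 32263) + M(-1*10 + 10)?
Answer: -9159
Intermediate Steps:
M(V) = V + 2*V² (M(V) = (V² + V²) + V = 2*V² + V = V + 2*V²)
((-43170 + 1748) + 32263) + M(-1*10 + 10) = ((-43170 + 1748) + 32263) + (-1*10 + 10)*(1 + 2*(-1*10 + 10)) = (-41422 + 32263) + (-10 + 10)*(1 + 2*(-10 + 10)) = -9159 + 0*(1 + 2*0) = -9159 + 0*(1 + 0) = -9159 + 0*1 = -9159 + 0 = -9159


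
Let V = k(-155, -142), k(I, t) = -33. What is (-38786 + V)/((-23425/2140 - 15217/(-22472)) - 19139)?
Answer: 93340440776/46044494167 ≈ 2.0272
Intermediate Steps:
V = -33
(-38786 + V)/((-23425/2140 - 15217/(-22472)) - 19139) = (-38786 - 33)/((-23425/2140 - 15217/(-22472)) - 19139) = -38819/((-23425*1/2140 - 15217*(-1/22472)) - 19139) = -38819/((-4685/428 + 15217/22472) - 19139) = -38819/(-24692111/2404504 - 19139) = -38819/(-46044494167/2404504) = -38819*(-2404504/46044494167) = 93340440776/46044494167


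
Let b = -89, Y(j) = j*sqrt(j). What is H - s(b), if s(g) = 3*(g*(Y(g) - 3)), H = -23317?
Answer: -24118 - 23763*I*sqrt(89) ≈ -24118.0 - 2.2418e+5*I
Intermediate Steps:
Y(j) = j**(3/2)
s(g) = 3*g*(-3 + g**(3/2)) (s(g) = 3*(g*(g**(3/2) - 3)) = 3*(g*(-3 + g**(3/2))) = 3*g*(-3 + g**(3/2)))
H - s(b) = -23317 - 3*(-89)*(-3 + (-89)**(3/2)) = -23317 - 3*(-89)*(-3 - 89*I*sqrt(89)) = -23317 - (801 + 23763*I*sqrt(89)) = -23317 + (-801 - 23763*I*sqrt(89)) = -24118 - 23763*I*sqrt(89)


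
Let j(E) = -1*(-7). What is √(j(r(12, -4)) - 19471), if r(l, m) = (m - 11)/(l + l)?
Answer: 2*I*√4866 ≈ 139.51*I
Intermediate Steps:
r(l, m) = (-11 + m)/(2*l) (r(l, m) = (-11 + m)/((2*l)) = (-11 + m)*(1/(2*l)) = (-11 + m)/(2*l))
j(E) = 7
√(j(r(12, -4)) - 19471) = √(7 - 19471) = √(-19464) = 2*I*√4866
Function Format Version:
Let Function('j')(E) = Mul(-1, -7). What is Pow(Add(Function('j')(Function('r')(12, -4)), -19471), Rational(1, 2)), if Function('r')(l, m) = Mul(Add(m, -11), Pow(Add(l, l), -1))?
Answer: Mul(2, I, Pow(4866, Rational(1, 2))) ≈ Mul(139.51, I)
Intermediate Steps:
Function('r')(l, m) = Mul(Rational(1, 2), Pow(l, -1), Add(-11, m)) (Function('r')(l, m) = Mul(Add(-11, m), Pow(Mul(2, l), -1)) = Mul(Add(-11, m), Mul(Rational(1, 2), Pow(l, -1))) = Mul(Rational(1, 2), Pow(l, -1), Add(-11, m)))
Function('j')(E) = 7
Pow(Add(Function('j')(Function('r')(12, -4)), -19471), Rational(1, 2)) = Pow(Add(7, -19471), Rational(1, 2)) = Pow(-19464, Rational(1, 2)) = Mul(2, I, Pow(4866, Rational(1, 2)))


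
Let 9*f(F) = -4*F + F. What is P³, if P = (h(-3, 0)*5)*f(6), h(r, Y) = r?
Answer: 27000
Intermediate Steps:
f(F) = -F/3 (f(F) = (-4*F + F)/9 = (-3*F)/9 = -F/3)
P = 30 (P = (-3*5)*(-⅓*6) = -15*(-2) = 30)
P³ = 30³ = 27000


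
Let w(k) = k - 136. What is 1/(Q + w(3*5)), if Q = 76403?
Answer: 1/76282 ≈ 1.3109e-5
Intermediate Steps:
w(k) = -136 + k
1/(Q + w(3*5)) = 1/(76403 + (-136 + 3*5)) = 1/(76403 + (-136 + 15)) = 1/(76403 - 121) = 1/76282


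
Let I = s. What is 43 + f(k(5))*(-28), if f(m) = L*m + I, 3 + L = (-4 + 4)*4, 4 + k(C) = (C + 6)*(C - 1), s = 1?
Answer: 3375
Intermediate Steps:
k(C) = -4 + (-1 + C)*(6 + C) (k(C) = -4 + (C + 6)*(C - 1) = -4 + (6 + C)*(-1 + C) = -4 + (-1 + C)*(6 + C))
I = 1
L = -3 (L = -3 + (-4 + 4)*4 = -3 + 0*4 = -3 + 0 = -3)
f(m) = 1 - 3*m (f(m) = -3*m + 1 = 1 - 3*m)
43 + f(k(5))*(-28) = 43 + (1 - 3*(-10 + 5² + 5*5))*(-28) = 43 + (1 - 3*(-10 + 25 + 25))*(-28) = 43 + (1 - 3*40)*(-28) = 43 + (1 - 120)*(-28) = 43 - 119*(-28) = 43 + 3332 = 3375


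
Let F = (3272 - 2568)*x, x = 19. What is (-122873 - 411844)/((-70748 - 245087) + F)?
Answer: 534717/302459 ≈ 1.7679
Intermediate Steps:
F = 13376 (F = (3272 - 2568)*19 = 704*19 = 13376)
(-122873 - 411844)/((-70748 - 245087) + F) = (-122873 - 411844)/((-70748 - 245087) + 13376) = -534717/(-315835 + 13376) = -534717/(-302459) = -534717*(-1/302459) = 534717/302459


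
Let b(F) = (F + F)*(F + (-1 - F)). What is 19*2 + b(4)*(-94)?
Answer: 790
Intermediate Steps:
b(F) = -2*F (b(F) = (2*F)*(-1) = -2*F)
19*2 + b(4)*(-94) = 19*2 - 2*4*(-94) = 38 - 8*(-94) = 38 + 752 = 790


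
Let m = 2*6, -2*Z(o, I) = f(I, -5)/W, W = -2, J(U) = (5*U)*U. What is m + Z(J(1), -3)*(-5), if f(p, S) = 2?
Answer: 19/2 ≈ 9.5000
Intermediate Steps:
J(U) = 5*U²
Z(o, I) = ½ (Z(o, I) = -1/(-2) = -(-1)/2 = -½*(-1) = ½)
m = 12
m + Z(J(1), -3)*(-5) = 12 + (½)*(-5) = 12 - 5/2 = 19/2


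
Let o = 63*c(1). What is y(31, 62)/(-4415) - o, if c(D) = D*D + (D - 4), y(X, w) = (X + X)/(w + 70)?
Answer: 36715109/291390 ≈ 126.00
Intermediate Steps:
y(X, w) = 2*X/(70 + w) (y(X, w) = (2*X)/(70 + w) = 2*X/(70 + w))
c(D) = -4 + D + D² (c(D) = D² + (-4 + D) = -4 + D + D²)
o = -126 (o = 63*(-4 + 1 + 1²) = 63*(-4 + 1 + 1) = 63*(-2) = -126)
y(31, 62)/(-4415) - o = (2*31/(70 + 62))/(-4415) - 1*(-126) = (2*31/132)*(-1/4415) + 126 = (2*31*(1/132))*(-1/4415) + 126 = (31/66)*(-1/4415) + 126 = -31/291390 + 126 = 36715109/291390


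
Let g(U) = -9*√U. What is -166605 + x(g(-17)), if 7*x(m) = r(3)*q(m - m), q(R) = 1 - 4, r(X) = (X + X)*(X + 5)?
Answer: -1166379/7 ≈ -1.6663e+5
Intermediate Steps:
r(X) = 2*X*(5 + X) (r(X) = (2*X)*(5 + X) = 2*X*(5 + X))
q(R) = -3
x(m) = -144/7 (x(m) = ((2*3*(5 + 3))*(-3))/7 = ((2*3*8)*(-3))/7 = (48*(-3))/7 = (⅐)*(-144) = -144/7)
-166605 + x(g(-17)) = -166605 - 144/7 = -1166379/7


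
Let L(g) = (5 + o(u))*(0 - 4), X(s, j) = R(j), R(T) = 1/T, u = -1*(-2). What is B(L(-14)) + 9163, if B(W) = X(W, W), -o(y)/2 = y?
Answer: 36651/4 ≈ 9162.8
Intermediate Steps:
u = 2
o(y) = -2*y
X(s, j) = 1/j
L(g) = -4 (L(g) = (5 - 2*2)*(0 - 4) = (5 - 4)*(-4) = 1*(-4) = -4)
B(W) = 1/W
B(L(-14)) + 9163 = 1/(-4) + 9163 = -1/4 + 9163 = 36651/4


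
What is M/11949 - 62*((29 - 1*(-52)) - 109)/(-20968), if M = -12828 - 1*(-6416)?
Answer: -2771255/4474047 ≈ -0.61941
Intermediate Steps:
M = -6412 (M = -12828 + 6416 = -6412)
M/11949 - 62*((29 - 1*(-52)) - 109)/(-20968) = -6412/11949 - 62*((29 - 1*(-52)) - 109)/(-20968) = -6412*1/11949 - 62*((29 + 52) - 109)*(-1/20968) = -916/1707 - 62*(81 - 109)*(-1/20968) = -916/1707 - 62*(-28)*(-1/20968) = -916/1707 + 1736*(-1/20968) = -916/1707 - 217/2621 = -2771255/4474047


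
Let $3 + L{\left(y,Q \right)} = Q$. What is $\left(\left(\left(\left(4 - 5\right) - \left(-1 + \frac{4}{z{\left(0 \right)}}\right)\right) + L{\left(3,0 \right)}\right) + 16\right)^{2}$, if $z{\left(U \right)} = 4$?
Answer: $144$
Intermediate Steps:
$L{\left(y,Q \right)} = -3 + Q$
$\left(\left(\left(\left(4 - 5\right) - \left(-1 + \frac{4}{z{\left(0 \right)}}\right)\right) + L{\left(3,0 \right)}\right) + 16\right)^{2} = \left(\left(\left(\left(4 - 5\right) - \left(1 - 1\right)\right) + \left(-3 + 0\right)\right) + 16\right)^{2} = \left(\left(\left(\left(4 - 5\right) - 0\right) - 3\right) + 16\right)^{2} = \left(\left(\left(-1 + \left(-1 + 1\right)\right) - 3\right) + 16\right)^{2} = \left(\left(\left(-1 + 0\right) - 3\right) + 16\right)^{2} = \left(\left(-1 - 3\right) + 16\right)^{2} = \left(-4 + 16\right)^{2} = 12^{2} = 144$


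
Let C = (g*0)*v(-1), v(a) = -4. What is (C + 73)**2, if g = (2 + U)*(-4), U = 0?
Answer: 5329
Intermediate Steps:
g = -8 (g = (2 + 0)*(-4) = 2*(-4) = -8)
C = 0 (C = -8*0*(-4) = 0*(-4) = 0)
(C + 73)**2 = (0 + 73)**2 = 73**2 = 5329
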